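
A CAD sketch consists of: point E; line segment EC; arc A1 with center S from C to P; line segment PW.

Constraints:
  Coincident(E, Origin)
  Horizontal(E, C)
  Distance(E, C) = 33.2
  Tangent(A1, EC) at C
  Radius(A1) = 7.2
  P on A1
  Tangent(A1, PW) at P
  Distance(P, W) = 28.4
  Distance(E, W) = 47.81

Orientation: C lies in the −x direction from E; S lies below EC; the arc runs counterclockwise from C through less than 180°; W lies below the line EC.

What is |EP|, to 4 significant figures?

41.14

Checks: |SP| = 7.200 ✓; ∠(SP, PW) = 90.00° ✓; |PW| = 28.40 ✓; |EW| = 47.81 ✓.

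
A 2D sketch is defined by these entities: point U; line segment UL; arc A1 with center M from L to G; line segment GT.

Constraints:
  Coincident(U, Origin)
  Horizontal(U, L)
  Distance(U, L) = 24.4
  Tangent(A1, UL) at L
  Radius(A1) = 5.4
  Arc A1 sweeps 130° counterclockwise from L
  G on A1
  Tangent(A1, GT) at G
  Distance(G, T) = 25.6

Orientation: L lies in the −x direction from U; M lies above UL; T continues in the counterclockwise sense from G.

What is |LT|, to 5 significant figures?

31.032

U is at the origin; UL is horizontal with |UL| = 24.4 and L on the −x side, so L = (-24.400, 0.0000). A1 meets UL tangentially, so ML is at right angles to UL, so M = L + (0, 5.4) = (-24.400, 5.4000). On A1, L sits at bearing -90° from M; a 130° counterclockwise sweep puts G at bearing 40°, so G = M + 5.4·(cos 40°, sin 40°) = (-20.263, 8.8711). Since A1 is tangent to GT there, MG ⟂ GT, so GT runs along (−sin 40°, cos 40°); with |GT| = 25.6, T = (-36.719, 28.482). Then |LT| = |T − L| = 31.032.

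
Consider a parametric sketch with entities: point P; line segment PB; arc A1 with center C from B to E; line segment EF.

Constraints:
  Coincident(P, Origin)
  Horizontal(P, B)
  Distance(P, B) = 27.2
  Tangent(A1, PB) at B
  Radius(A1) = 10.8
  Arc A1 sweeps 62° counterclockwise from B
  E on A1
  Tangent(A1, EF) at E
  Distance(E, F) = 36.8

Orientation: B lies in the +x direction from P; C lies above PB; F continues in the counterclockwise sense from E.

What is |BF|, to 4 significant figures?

46.69

P is at the origin; P and B share the same y with |PB| = 27.2 and B on the +x side, so B = (27.20, 0.000). A1 meets PB tangentially, so CB is at right angles to PB, so C = B + (0, 10.8) = (27.20, 10.80). On A1, B sits at bearing -90° from C; a 62° counterclockwise sweep puts E at bearing -28°, so E = C + 10.8·(cos -28°, sin -28°) = (36.74, 5.730). The tangent condition forces CE to be normal to EF, so EF runs along (−sin -28°, cos -28°); with |EF| = 36.8, F = (54.01, 38.22). Then |BF| = |F − B| = 46.69.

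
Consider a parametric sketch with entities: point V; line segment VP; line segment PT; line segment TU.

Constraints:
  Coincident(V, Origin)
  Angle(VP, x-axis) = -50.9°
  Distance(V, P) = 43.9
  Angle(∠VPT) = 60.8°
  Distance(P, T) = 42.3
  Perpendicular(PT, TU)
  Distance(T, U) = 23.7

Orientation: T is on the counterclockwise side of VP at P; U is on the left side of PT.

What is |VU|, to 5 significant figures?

25.493

V is at the origin; VP runs at -50.9° with length 43.9, so P = 43.9·(cos -50.9°, sin -50.9°) = (27.687, -34.068). ∠VPT = 60.8°, so PT runs at -50.9° + (180° − 60.8°) = 68.300° from the x-axis; with |PT| = 42.3, T = P + 42.3·(cos 68.300°, sin 68.300°) = (43.327, 5.2339). PT ⟂ TU; with |TU| = 23.7 on the left of PT, U = T + 23.7·(-0.92913, 0.36975) = (21.307, 13.997). Then |VU| = |U − V| = 25.493.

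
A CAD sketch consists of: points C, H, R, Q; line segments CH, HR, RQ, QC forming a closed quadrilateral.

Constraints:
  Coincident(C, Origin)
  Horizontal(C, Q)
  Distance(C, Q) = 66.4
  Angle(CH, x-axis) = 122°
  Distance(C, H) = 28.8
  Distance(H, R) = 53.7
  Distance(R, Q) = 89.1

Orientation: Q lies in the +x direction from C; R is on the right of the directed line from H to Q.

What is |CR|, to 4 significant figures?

34.20

Checks: |HR| = 53.70 ✓; |RQ| = 89.10 ✓.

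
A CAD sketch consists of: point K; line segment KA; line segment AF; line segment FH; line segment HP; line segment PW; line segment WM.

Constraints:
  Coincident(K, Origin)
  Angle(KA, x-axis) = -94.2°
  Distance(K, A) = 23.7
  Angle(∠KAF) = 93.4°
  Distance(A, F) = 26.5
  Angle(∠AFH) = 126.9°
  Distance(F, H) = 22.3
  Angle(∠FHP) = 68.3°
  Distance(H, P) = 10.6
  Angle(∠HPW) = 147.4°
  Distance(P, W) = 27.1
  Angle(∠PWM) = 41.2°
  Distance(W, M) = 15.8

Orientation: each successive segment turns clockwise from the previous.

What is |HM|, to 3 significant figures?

24.6

∠HPW = 147.4° gives PW at -18.2° from the x-axis; with |PW| = 27.1, W = (-5.36, -11.1). ∠PWM = 41.2° gives WM at -157° from the x-axis; with |WM| = 15.8, M = (-19.9, -17.2). Then |HM| = |M − H| = 24.6.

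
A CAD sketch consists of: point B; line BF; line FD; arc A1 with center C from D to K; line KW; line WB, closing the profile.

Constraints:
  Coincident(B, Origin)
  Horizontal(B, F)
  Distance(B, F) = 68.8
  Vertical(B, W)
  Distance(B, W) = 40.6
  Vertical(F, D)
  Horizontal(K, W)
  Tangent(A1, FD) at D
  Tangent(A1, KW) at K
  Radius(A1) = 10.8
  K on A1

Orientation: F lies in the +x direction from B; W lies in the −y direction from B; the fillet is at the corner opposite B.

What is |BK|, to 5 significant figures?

70.798

The virtual corner opposite B is at (68.800, -40.600). Since A1 is tangent to FD there, CD ⟂ FD and tangency of A1 to KW means the radius CK is perpendicular to KW, with radius 10.8, so the center C sits 10.8 in from both sides at C = (58.000, -29.800). That places the tangent points at D = (68.800, -29.800) on FD and K = (58.000, -40.600) on KW. Then |BK| = |K − B| = 70.798.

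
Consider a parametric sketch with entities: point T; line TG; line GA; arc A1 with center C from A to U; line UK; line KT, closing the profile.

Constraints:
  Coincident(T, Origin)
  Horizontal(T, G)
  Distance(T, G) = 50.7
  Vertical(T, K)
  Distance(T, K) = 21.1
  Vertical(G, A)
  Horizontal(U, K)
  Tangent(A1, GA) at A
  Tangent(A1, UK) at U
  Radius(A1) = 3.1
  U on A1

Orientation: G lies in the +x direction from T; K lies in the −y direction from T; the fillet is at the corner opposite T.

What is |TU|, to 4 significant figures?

52.07

T is at the origin; TG is horizontal with |TG| = 50.7 and G on the +x side, so G = (50.70, 0.000). TK is vertical with |TK| = 21.1 and K on the −y side, so K = (0.000, -21.10). The virtual corner opposite T is at (50.70, -21.10). Since A1 is tangent to GA there, CA ⟂ GA and A1 meets UK tangentially, so CU is at right angles to UK, with radius 3.1, so the center C sits 3.1 in from both sides at C = (47.60, -18.00). That places the tangent points at A = (50.70, -18.00) on GA and U = (47.60, -21.10) on UK. Then |TU| = |U − T| = 52.07.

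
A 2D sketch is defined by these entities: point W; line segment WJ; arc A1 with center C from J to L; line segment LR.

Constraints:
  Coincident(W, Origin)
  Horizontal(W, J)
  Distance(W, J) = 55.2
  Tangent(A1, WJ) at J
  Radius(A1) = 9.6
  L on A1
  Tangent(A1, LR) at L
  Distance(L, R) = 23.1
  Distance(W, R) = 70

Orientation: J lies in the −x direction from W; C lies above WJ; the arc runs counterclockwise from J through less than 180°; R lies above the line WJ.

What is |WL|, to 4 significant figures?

49.90

W is at the origin; WJ is horizontal with |WJ| = 55.2 and J on the −x side, so J = (-55.20, 0.000). Tangency of A1 to WJ means the radius CJ is perpendicular to WJ, so C = J + (0, 9.6) = (-55.20, 9.600). Since CL ⟂ LR (tangency), |CR| = √(9.6² + 23.1²) = 25.02 regardless of where L sits on A1. So R lies on both circle(W, 70.0) and circle(C, 25.02); the above-WJ intersection is R = (-61.26, 33.87). L is the foot of the tangent from R: L = (-47.49, 15.32).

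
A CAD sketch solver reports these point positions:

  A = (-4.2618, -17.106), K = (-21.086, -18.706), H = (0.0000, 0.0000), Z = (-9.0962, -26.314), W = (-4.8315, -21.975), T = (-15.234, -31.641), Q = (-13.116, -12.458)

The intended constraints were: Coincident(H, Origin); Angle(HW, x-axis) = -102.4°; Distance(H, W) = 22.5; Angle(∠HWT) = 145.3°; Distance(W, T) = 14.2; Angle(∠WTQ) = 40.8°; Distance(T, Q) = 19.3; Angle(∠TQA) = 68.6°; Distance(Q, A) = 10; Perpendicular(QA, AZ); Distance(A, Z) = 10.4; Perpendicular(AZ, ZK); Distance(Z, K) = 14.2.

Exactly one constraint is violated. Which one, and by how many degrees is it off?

Perpendicular(AZ, ZK) — off by 4.70°.

H = (0.00, 0.00) ✓; HW at -102.4° ✓; |HW| = 22.50 ✓; ∠HWT = 145.3° ✓; |WT| = 14.20 ✓; ∠WTQ = 40.80° ✓; |TQ| = 19.30 ✓; ∠TQA = 68.60° ✓; |QA| = 10.00 ✓; ∠(QA, AZ) = 90.00° ✓; |AZ| = 10.40 ✓; ∠(AZ, ZK) = 94.70° ✗; |ZK| = 14.20 ✓.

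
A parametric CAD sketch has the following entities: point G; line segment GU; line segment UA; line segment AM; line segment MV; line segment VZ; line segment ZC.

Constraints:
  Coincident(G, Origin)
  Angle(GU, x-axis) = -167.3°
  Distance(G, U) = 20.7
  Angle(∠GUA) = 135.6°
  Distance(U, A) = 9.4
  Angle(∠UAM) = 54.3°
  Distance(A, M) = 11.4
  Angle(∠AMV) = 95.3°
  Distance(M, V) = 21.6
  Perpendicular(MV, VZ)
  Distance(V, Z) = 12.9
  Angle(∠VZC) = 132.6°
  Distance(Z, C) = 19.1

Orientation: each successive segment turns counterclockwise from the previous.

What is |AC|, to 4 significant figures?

16.84

G is at the origin; GU runs at -167.3° with length 20.7, so U = (-20.19, -4.551). ∠GUA = 135.6° gives UA at -122.9° from the x-axis; with |UA| = 9.4, A = (-25.30, -12.44). ∠UAM = 54.3° gives AM at 2.800° from the x-axis; with |AM| = 11.4, M = (-13.91, -11.89). ∠AMV = 95.3° gives MV at 87.50° from the x-axis; with |MV| = 21.6, V = (-12.97, 9.693). The perpendicularity gives VZ at right angles to MV, so VZ runs at 177.5°; with |VZ| = 12.9, Z = (-25.86, 10.26). ∠VZC = 132.6° gives ZC at -135.1° from the x-axis; with |ZC| = 19.1, C = (-39.39, -3.226). Then |AC| = |C − A| = 16.84.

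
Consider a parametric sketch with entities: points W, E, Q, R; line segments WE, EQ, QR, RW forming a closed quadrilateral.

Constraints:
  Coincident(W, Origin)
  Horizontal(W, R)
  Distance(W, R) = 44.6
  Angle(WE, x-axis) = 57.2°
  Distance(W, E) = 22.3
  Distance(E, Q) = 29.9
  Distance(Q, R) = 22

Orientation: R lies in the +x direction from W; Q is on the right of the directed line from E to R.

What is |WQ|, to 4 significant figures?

25.78

Checks: |EQ| = 29.90 ✓; |QR| = 22.00 ✓.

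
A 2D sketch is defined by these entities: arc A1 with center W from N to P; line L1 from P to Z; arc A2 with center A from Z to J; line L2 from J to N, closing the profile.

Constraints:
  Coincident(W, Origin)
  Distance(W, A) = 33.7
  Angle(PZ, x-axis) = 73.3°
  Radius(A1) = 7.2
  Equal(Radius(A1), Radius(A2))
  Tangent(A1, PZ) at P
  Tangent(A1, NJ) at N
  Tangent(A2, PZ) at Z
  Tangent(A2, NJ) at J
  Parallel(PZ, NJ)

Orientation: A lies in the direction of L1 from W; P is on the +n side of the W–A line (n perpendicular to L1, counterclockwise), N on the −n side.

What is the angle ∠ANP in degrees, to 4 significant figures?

77.94°

W is at the origin and A lies 33.7 along u from W, so A = 33.7·u = (9.684, 32.28). Tangency of A1 to both parallel lines with radius 7.2 puts P and N at W ± 7.2·n: P = (-6.896, 2.069), N = (6.896, -2.069). Then cos ∠ANP = NA·NP / (|NA||NP|), giving 77.94°.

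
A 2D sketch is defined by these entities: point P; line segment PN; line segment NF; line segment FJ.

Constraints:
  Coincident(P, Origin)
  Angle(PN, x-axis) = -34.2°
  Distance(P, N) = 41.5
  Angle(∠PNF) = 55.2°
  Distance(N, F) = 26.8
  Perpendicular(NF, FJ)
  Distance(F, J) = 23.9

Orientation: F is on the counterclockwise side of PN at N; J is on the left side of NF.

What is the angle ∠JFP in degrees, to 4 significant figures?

5.223°

P is at the origin; PN runs at -34.2° with length 41.5, so N = 41.5·(cos -34.2°, sin -34.2°) = (34.32, -23.33). ∠PNF = 55.2°, so NF runs at -34.2° + (180° − 55.2°) = 90.60° from the x-axis; with |NF| = 26.8, F = N + 26.8·(cos 90.60°, sin 90.60°) = (34.04, 3.472). NF is perpendicular to FJ; with |FJ| = 23.9 on the left of NF, J = F + 23.9·(-0.9999, -0.01047) = (10.14, 3.222). Then cos ∠JFP = FJ·FP / (|FJ||FP|), giving 5.223°.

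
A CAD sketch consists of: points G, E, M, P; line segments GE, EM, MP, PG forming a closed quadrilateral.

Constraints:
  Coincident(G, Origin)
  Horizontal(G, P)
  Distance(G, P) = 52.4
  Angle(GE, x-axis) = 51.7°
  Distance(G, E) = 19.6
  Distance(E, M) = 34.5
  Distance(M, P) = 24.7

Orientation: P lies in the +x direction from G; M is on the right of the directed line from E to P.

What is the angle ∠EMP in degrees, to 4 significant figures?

91.90°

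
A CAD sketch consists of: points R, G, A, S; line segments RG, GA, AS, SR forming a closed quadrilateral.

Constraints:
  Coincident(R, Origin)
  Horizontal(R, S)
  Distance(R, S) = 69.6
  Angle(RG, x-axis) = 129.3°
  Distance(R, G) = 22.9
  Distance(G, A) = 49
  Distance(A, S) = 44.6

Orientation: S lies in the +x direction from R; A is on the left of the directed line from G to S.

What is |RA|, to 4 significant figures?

42.86

Checks: RG at 129.3° ✓; |GA| = 49.00 ✓; |AS| = 44.60 ✓.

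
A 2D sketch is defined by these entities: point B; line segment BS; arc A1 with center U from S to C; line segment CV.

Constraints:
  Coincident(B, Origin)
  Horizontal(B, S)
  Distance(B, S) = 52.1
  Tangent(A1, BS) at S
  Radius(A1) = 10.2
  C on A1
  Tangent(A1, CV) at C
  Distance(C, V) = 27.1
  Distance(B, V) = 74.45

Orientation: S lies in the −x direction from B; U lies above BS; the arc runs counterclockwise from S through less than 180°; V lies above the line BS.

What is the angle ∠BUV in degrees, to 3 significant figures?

128°

B is at the origin; B and S share the same y with |BS| = 52.1 and S on the −x side, so S = (-52.1, 0.00). A1 meets BS tangentially, so US is at right angles to BS, so U = S + (0, 10.2) = (-52.1, 10.2). Since UC ⟂ CV (tangency), |UV| = √(10.2² + 27.1²) = 29.0 regardless of where C sits on A1. So V lies on both circle(B, 74.45) and circle(U, 29.0); the above-BS intersection is V = (-65.1, 36.1). C is the foot of the tangent from V: C = (-45.2, 17.7).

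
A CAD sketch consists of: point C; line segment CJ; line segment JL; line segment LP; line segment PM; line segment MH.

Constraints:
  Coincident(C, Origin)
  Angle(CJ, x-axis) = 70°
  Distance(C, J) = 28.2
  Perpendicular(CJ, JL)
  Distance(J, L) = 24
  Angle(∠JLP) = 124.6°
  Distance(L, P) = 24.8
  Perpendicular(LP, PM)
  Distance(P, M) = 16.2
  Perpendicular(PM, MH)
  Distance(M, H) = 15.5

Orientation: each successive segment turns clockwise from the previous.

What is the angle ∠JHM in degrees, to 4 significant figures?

171.2°

C is at the origin; CJ runs at 70.0° with length 28.2, so J = (9.645, 26.50). The perpendicularity gives JL at right angles to CJ, so JL runs at -20.00°; with |JL| = 24.0, L = (32.20, 18.29). ∠JLP = 124.6° gives LP at -75.40° from the x-axis; with |LP| = 24.8, P = (38.45, -5.708). LP is perpendicular to PM, so PM runs at -165.4°; with |PM| = 16.2, M = (22.77, -9.792). PM is perpendicular to MH, so MH runs at 104.6°; with |MH| = 15.5, H = (18.86, 5.208). Then cos ∠JHM = HJ·HM / (|HJ||HM|), giving 171.2°.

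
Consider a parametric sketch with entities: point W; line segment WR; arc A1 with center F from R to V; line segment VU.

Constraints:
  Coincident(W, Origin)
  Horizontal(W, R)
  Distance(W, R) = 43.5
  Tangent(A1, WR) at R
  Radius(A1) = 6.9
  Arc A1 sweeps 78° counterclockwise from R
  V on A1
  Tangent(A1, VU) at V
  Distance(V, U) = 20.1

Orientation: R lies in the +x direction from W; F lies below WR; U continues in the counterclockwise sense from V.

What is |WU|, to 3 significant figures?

41.1

W is at the origin; WR is horizontal with |WR| = 43.5 and R on the +x side, so R = (43.5, 0.00). Since A1 is tangent to WR there, FR ⟂ WR, so F = R + (0, -6.9) = (43.5, -6.90). On A1, R sits at bearing 90° from F; a 78° counterclockwise sweep puts V at bearing 168°, so V = F + 6.9·(cos 168°, sin 168°) = (36.8, -5.47). A1 meets VU tangentially, so FV is at right angles to VU, so VU runs along (−sin 168°, cos 168°); with |VU| = 20.1, U = (32.6, -25.1). Then |WU| = |U − W| = 41.1.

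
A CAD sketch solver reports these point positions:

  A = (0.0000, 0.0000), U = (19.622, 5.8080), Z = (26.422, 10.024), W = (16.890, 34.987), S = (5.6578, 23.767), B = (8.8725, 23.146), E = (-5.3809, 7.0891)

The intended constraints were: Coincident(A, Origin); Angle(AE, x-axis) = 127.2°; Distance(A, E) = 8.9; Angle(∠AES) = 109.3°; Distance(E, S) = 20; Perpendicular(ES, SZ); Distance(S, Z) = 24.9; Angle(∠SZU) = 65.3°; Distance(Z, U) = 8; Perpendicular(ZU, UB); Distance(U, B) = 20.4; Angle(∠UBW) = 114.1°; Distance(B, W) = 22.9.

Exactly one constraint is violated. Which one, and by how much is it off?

Distance(B, W) = 22.9 — off by 8.60.

A = (0.00, 0.00) ✓; AE at 127.2° ✓; |AE| = 8.900 ✓; ∠AES = 109.3° ✓; |ES| = 20.00 ✓; ∠(ES, SZ) = 90.00° ✓; |SZ| = 24.90 ✓; ∠SZU = 65.30° ✓; |ZU| = 8.001 ✓; ∠(ZU, UB) = 90.00° ✓; |UB| = 20.40 ✓; ∠UBW = 114.1° ✓; |BW| = 14.30 ✗.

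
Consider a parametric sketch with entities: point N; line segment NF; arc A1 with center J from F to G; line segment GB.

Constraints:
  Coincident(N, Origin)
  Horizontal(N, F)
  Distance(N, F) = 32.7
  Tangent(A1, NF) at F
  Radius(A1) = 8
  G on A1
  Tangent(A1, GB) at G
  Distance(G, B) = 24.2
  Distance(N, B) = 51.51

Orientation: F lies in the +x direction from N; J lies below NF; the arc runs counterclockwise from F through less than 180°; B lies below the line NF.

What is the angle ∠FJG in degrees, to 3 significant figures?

125°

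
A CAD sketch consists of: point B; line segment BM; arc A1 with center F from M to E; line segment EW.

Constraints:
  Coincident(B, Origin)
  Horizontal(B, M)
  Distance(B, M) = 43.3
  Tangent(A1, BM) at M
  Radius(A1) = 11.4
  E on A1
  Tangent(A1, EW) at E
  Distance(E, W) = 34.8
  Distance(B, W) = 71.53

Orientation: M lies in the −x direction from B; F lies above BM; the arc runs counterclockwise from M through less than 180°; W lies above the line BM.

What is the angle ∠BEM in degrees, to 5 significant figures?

88.981°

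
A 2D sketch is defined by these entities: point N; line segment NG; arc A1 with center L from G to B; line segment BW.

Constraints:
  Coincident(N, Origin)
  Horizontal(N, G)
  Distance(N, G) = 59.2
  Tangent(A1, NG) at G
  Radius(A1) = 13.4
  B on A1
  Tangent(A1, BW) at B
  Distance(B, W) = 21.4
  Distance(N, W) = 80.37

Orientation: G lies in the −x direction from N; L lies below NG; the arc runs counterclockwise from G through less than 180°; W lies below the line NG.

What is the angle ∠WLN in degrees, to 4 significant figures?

134.2°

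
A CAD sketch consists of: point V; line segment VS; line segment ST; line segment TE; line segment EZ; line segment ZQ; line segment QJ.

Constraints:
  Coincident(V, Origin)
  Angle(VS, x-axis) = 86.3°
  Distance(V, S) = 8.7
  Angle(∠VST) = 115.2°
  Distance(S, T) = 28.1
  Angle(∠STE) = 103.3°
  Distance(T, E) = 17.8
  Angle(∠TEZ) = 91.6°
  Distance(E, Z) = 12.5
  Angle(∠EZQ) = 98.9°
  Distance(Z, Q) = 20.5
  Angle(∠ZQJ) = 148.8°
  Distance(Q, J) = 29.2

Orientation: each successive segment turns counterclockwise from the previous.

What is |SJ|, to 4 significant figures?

31.34

V is at the origin; VS runs at 86.3° with length 8.7, so S = (0.5614, 8.682). ∠VST = 115.2° gives ST at 151.1° from the x-axis; with |ST| = 28.1, T = (-24.04, 22.26). ∠STE = 103.3° gives TE at -132.2° from the x-axis; with |TE| = 17.8, E = (-36.00, 9.076). ∠TEZ = 91.6° gives EZ at -43.80° from the x-axis; with |EZ| = 12.5, Z = (-26.97, 0.4240). ∠EZQ = 98.9° gives ZQ at 37.30° from the x-axis; with |ZQ| = 20.5, Q = (-10.67, 12.85). ∠ZQJ = 148.8° gives QJ at 68.50° from the x-axis; with |QJ| = 29.2, J = (0.03530, 40.01). Then |SJ| = |J − S| = 31.34.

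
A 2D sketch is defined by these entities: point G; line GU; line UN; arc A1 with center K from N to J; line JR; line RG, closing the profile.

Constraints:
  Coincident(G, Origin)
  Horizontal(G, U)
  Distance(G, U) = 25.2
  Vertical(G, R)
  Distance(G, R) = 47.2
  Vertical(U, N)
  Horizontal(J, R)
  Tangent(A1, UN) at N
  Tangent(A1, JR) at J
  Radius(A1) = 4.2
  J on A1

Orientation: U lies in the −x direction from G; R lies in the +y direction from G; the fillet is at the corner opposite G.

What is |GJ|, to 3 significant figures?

51.7

The virtual corner opposite G is at (-25.2, 47.2). Tangency of A1 to UN means the radius KN is perpendicular to UN and since A1 is tangent to JR there, KJ ⟂ JR, with radius 4.2, so the center K sits 4.2 in from both sides at K = (-21.0, 43.0). That places the tangent points at N = (-25.2, 43.0) on UN and J = (-21.0, 47.2) on JR. Then |GJ| = |J − G| = 51.7.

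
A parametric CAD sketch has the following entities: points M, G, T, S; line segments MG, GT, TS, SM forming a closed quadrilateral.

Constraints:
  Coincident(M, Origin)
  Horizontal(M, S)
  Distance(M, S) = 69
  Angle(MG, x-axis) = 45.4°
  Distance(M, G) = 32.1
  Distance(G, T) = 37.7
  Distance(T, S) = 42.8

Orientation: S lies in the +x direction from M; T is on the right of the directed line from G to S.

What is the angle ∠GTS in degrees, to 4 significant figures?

79.79°

M is at the origin; M and S share the same y with |MS| = 69.0 and S in +x, so S = (69.0, 0). MG runs at 45.4° with |MG| = 32.1, so G = (22.54, 22.86). T is determined by |GT| = 37.7 and |TS| = 42.8 together: it lies at the intersection of circle(G, 37.7) and circle(S, 42.8). With |GS| = 51.78, the foot of the radical line on GS is 21.92 from G and the perpendicular offset is √(37.7² − 21.92²) = 30.67. Taking the right-of-GS solution: T = (28.67, -14.34).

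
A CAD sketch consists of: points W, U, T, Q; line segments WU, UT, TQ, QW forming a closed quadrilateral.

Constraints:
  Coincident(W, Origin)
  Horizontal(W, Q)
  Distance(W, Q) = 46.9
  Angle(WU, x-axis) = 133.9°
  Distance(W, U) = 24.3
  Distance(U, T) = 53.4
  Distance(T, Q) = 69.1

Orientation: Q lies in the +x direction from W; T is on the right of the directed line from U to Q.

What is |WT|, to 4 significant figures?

37.74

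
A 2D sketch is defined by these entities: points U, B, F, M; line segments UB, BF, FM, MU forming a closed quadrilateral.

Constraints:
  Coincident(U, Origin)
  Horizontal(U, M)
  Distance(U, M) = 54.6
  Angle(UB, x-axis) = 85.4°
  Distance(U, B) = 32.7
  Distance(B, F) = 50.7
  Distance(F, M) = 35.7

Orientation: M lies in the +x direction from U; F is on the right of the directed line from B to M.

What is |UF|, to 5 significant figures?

26.148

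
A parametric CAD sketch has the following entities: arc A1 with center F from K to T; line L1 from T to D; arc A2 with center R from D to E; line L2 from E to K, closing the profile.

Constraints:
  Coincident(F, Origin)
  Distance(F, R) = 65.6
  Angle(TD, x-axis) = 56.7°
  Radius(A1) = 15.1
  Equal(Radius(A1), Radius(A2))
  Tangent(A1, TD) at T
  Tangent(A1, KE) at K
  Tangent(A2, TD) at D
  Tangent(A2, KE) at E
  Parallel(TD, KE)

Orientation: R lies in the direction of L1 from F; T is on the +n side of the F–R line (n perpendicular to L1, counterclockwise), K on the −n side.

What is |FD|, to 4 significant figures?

67.32

The slot axis is L1's direction at 56.7°, so u = (cos 56.7°, sin 56.7°) = (0.5490, 0.8358) and n = (−sin 56.7°, cos 56.7°) = (-0.8358, 0.5490). F is at the origin and R lies 65.6 along u from F, so R = 65.6·u = (36.02, 54.83). Tangency of A1 to both parallel lines with radius 15.1 puts T and K at F ± 15.1·n: T = (-12.62, 8.290), K = (12.62, -8.290). Equal radii place D and E the same way about R: D = R + 15.1·n = (23.40, 63.12), E = R − 15.1·n = (48.64, 46.54). Then |FD| = |D − F| = 67.32.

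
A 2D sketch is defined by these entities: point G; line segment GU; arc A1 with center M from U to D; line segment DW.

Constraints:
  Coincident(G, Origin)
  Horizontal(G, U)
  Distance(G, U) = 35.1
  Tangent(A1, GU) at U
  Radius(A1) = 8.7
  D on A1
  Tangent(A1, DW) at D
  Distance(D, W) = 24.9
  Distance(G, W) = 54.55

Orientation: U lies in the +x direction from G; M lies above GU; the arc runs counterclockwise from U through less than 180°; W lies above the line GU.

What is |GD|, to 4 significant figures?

44.72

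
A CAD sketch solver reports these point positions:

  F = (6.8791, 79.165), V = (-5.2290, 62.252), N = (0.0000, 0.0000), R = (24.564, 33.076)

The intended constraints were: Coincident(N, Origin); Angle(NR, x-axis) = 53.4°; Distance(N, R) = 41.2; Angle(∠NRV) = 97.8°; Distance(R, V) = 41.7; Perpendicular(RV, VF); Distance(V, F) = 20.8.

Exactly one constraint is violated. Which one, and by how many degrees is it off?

Perpendicular(RV, VF) — off by 8.80°.

N = (0.00, 0.00) ✓; NR at 53.40° ✓; |NR| = 41.20 ✓; ∠NRV = 97.80° ✓; |RV| = 41.70 ✓; ∠(RV, VF) = 81.20° ✗; |VF| = 20.80 ✓.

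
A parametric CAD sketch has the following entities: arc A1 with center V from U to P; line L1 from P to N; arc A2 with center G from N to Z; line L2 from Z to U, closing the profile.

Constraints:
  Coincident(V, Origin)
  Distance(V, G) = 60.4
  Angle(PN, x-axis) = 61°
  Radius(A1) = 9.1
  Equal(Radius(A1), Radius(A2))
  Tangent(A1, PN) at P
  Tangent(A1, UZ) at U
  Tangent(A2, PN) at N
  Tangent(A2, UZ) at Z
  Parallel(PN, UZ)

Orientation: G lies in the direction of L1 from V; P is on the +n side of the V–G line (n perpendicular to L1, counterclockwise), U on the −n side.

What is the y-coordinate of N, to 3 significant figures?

57.2

The slot axis is L1's direction at 61.0°, so u = (cos 61.0°, sin 61.0°) = (0.485, 0.875) and n = (−sin 61.0°, cos 61.0°) = (-0.875, 0.485). V is at the origin and G lies 60.4 along u from V, so G = 60.4·u = (29.3, 52.8). Tangency of A1 to both parallel lines with radius 9.1 puts P and U at V ± 9.1·n: P = (-7.96, 4.41), U = (7.96, -4.41). Equal radii place N and Z the same way about G: N = G + 9.1·n = (21.3, 57.2), Z = G − 9.1·n = (37.2, 48.4). So N.y = 57.2.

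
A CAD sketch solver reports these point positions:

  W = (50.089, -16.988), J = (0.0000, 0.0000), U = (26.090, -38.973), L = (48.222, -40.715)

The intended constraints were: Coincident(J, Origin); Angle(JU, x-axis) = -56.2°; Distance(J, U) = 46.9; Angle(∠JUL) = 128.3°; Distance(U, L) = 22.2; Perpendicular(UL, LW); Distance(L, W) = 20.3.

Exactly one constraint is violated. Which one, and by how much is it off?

Distance(L, W) = 20.3 — off by 3.50.

J = (0.00, 0.00) ✓; JU at -56.20° ✓; |JU| = 46.90 ✓; ∠JUL = 128.3° ✓; |UL| = 22.20 ✓; ∠(UL, LW) = 90.00° ✓; |LW| = 23.80 ✗.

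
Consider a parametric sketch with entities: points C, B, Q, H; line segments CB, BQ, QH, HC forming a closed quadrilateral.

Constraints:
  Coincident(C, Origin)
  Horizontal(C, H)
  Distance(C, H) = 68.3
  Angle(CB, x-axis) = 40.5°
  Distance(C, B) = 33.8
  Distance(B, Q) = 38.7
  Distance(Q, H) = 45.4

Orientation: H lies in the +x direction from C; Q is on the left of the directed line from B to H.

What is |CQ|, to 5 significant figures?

72.413

C is at the origin; C and H share the same y with |CH| = 68.3 and H in +x, so H = (68.3, 0). CB runs at 40.5° with |CB| = 33.8, so B = (25.702, 21.951). Q is determined by |BQ| = 38.7 and |QH| = 45.4 together: it lies at the intersection of circle(B, 38.7) and circle(H, 45.4). With |BH| = 47.922, the foot of the radical line on BH is 18.082 from B and the perpendicular offset is √(38.7² − 18.082²) = 34.216. Taking the left-of-BH solution: Q = (57.448, 44.084).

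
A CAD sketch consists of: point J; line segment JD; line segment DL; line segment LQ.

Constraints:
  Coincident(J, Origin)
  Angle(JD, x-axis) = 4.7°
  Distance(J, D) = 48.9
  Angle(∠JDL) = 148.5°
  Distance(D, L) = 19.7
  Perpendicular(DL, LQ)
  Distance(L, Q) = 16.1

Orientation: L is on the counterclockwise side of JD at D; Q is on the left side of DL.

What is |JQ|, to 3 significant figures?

62.1

J is at the origin; JD runs at 4.7° with length 48.9, so D = 48.9·(cos 4.7°, sin 4.7°) = (48.7, 4.01). ∠JDL = 148.5°, so DL runs at 4.7° + (180° − 148.5°) = 36.2° from the x-axis; with |DL| = 19.7, L = D + 19.7·(cos 36.2°, sin 36.2°) = (64.6, 15.6). The perpendicularity gives LQ at right angles to DL; with |LQ| = 16.1 on the left of DL, Q = L + 16.1·(-0.591, 0.807) = (55.1, 28.6). Then |JQ| = |Q − J| = 62.1.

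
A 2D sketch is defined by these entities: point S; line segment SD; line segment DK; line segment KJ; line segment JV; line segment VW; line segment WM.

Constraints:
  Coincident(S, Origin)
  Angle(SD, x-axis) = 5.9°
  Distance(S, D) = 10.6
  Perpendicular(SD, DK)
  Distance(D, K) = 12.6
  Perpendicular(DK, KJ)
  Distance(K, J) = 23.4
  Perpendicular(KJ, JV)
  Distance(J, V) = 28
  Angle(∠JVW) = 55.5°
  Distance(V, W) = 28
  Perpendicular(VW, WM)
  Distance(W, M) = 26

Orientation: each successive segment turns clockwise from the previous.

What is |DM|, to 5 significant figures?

26.562

∠JVW = 55.5° gives VW at -28.600° from the x-axis; with |VW| = 28.0, W = (10.268, 0.59931). The perpendicularity gives WM at right angles to VW, so WM runs at -118.60°; with |WM| = 26.0, M = (-2.1777, -22.228). Then |DM| = |M − D| = 26.562.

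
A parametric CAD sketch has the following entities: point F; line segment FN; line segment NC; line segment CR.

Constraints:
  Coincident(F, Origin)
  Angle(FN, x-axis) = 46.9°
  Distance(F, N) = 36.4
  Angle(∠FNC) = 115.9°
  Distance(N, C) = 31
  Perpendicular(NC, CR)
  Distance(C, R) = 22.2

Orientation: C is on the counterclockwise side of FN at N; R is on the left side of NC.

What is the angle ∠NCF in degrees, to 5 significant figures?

34.922°

F is at the origin; FN runs at 46.9° with length 36.4, so N = 36.4·(cos 46.9°, sin 46.9°) = (24.871, 26.578). ∠FNC = 115.9°, so NC runs at 46.9° + (180° − 115.9°) = 111.00° from the x-axis; with |NC| = 31.0, C = N + 31.0·(cos 111.00°, sin 111.00°) = (13.762, 55.519). Then cos ∠NCF = CN·CF / (|CN||CF|), giving 34.922°.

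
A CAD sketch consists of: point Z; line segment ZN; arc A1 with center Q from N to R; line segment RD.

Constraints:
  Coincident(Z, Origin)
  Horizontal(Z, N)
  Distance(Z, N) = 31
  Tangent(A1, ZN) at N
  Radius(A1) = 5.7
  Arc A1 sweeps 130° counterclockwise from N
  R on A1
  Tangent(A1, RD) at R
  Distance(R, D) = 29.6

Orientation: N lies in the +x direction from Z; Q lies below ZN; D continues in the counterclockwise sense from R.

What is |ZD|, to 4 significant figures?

55.78

Z is at the origin; ZN is horizontal with |ZN| = 31.0 and N on the +x side, so N = (31.00, 0.000). The tangent condition forces QN to be normal to ZN, so Q = N + (0, -5.7) = (31.00, -5.700). On A1, N sits at bearing 90° from Q; a 130° counterclockwise sweep puts R at bearing 220°, so R = Q + 5.7·(cos 220°, sin 220°) = (26.63, -9.364). Tangency of A1 to RD means the radius QR is perpendicular to RD, so RD runs along (−sin 220°, cos 220°); with |RD| = 29.6, D = (45.66, -32.04). Then |ZD| = |D − Z| = 55.78.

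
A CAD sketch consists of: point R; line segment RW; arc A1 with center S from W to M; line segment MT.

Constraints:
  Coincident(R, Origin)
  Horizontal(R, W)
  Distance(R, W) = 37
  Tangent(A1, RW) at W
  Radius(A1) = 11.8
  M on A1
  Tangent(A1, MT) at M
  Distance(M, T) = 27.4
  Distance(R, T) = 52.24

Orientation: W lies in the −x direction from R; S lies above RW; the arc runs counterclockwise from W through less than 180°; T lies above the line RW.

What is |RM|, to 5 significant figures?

29.429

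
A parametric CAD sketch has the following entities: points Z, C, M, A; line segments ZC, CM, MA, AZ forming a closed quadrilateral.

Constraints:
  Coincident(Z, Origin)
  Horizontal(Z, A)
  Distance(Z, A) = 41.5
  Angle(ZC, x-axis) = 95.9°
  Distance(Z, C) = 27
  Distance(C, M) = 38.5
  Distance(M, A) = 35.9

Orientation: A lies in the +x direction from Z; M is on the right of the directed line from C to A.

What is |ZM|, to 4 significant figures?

12.56

Checks: |CM| = 38.50 ✓; |MA| = 35.90 ✓.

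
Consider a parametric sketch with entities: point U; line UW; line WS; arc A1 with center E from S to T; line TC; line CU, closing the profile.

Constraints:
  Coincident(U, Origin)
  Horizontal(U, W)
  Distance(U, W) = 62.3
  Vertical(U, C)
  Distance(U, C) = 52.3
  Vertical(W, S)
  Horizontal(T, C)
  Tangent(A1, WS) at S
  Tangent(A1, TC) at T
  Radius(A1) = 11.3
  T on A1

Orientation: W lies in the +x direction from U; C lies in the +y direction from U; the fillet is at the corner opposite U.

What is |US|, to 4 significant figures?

74.58

The virtual corner opposite U is at (62.30, 52.30). A1 meets WS tangentially, so ES is at right angles to WS and tangency of A1 to TC means the radius ET is perpendicular to TC, with radius 11.3, so the center E sits 11.3 in from both sides at E = (51.00, 41.00). That places the tangent points at S = (62.30, 41.00) on WS and T = (51.00, 52.30) on TC. Then |US| = |S − U| = 74.58.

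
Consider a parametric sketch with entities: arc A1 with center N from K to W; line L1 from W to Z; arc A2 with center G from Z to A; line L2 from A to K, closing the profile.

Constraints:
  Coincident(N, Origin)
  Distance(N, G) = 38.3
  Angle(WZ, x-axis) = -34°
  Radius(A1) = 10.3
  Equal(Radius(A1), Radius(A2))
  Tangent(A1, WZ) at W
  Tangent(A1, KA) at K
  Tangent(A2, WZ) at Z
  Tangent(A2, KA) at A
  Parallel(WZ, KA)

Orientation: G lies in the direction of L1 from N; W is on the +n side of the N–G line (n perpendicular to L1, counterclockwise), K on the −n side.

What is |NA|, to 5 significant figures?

39.661

Tangency of A1 to both parallel lines with radius 10.3 puts W and K at N ± 10.3·n: W = (5.7597, 8.5391), K = (-5.7597, -8.5391). Equal radii place Z and A the same way about G: Z = G + 10.3·n = (37.512, -12.878), A = G − 10.3·n = (25.992, -29.956). Then |NA| = |A − N| = 39.661.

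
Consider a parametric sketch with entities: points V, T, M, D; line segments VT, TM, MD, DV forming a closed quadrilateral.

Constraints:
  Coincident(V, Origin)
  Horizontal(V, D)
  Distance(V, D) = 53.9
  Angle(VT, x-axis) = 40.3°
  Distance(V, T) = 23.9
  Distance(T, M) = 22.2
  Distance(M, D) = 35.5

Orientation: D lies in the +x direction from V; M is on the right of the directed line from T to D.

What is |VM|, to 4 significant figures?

20.20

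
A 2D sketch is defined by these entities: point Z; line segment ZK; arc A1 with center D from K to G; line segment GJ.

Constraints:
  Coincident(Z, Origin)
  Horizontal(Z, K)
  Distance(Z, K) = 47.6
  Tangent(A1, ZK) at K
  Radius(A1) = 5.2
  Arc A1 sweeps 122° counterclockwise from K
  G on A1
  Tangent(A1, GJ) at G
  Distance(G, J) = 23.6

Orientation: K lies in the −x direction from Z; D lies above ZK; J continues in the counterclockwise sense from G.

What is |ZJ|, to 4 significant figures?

62.32

On A1, K sits at bearing -90° from D; a 122° counterclockwise sweep puts G at bearing 32°, so G = D + 5.2·(cos 32°, sin 32°) = (-43.19, 7.956). Since A1 is tangent to GJ there, DG ⟂ GJ, so GJ runs along (−sin 32°, cos 32°); with |GJ| = 23.6, J = (-55.70, 27.97). Then |ZJ| = |J − Z| = 62.32.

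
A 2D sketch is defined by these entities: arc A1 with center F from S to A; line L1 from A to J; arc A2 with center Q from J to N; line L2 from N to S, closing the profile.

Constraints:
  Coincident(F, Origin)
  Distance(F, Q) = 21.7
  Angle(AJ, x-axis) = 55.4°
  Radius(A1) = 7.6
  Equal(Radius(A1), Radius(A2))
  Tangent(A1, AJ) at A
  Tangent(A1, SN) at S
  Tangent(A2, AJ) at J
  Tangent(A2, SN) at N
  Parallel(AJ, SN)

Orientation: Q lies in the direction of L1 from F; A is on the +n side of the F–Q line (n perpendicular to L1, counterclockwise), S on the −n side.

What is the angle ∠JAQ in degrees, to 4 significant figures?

19.30°

Tangency of A1 to both parallel lines with radius 7.6 puts A and S at F ± 7.6·n: A = (-6.256, 4.316), S = (6.256, -4.316). Equal radii place J and N the same way about Q: J = Q + 7.6·n = (6.066, 22.18), N = Q − 7.6·n = (18.58, 13.55). Then cos ∠JAQ = AJ·AQ / (|AJ||AQ|), giving 19.30°.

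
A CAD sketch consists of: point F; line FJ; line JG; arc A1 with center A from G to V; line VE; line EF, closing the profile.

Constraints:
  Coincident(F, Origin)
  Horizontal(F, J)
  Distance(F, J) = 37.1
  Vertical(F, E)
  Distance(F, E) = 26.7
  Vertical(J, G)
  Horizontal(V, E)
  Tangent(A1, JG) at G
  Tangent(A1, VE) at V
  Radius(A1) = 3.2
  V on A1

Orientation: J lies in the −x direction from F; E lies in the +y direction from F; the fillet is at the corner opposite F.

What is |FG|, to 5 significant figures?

43.917

The virtual corner opposite F is at (-37.100, 26.700). Since A1 is tangent to JG there, AG ⟂ JG and A1 meets VE tangentially, so AV is at right angles to VE, with radius 3.2, so the center A sits 3.2 in from both sides at A = (-33.900, 23.500). That places the tangent points at G = (-37.100, 23.500) on JG and V = (-33.900, 26.700) on VE. Then |FG| = |G − F| = 43.917.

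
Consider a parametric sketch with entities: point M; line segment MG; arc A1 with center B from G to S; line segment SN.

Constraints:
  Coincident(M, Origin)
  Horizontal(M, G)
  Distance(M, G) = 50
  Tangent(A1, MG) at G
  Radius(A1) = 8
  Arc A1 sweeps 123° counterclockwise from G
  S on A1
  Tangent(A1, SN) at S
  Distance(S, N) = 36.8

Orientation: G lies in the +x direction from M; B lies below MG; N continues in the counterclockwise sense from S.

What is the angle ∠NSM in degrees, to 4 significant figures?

138.9°

M is at the origin; M and G share the same y with |MG| = 50.0 and G on the +x side, so G = (50.00, 0.000). A1 meets MG tangentially, so BG is at right angles to MG, so B = G + (0, -8) = (50.00, -8.000). On A1, G sits at bearing 90° from B; a 123° counterclockwise sweep puts S at bearing 213°, so S = B + 8.0·(cos 213°, sin 213°) = (43.29, -12.36). The tangent condition forces BS to be normal to SN, so SN runs along (−sin 213°, cos 213°); with |SN| = 36.8, N = (63.33, -43.22). Then cos ∠NSM = SN·SM / (|SN||SM|), giving 138.9°.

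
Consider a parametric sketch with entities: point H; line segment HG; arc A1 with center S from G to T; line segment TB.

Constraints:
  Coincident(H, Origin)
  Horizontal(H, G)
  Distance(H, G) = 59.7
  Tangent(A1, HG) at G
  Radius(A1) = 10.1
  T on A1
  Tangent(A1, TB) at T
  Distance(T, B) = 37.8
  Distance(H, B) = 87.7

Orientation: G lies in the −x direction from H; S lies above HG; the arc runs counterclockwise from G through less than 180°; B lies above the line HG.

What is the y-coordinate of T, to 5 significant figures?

16.196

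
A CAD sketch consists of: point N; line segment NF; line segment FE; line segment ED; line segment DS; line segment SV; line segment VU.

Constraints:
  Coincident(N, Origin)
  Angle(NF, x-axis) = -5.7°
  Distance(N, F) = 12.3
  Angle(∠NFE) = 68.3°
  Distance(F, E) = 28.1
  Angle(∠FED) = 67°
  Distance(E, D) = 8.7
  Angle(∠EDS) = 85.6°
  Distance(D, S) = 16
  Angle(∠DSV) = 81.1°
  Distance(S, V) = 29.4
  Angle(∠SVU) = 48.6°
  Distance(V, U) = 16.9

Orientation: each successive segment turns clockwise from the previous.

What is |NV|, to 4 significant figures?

41.64

∠EDS = 85.6° gives DS at 35.20° from the x-axis; with |DS| = 16.0, S = (6.836, -10.24). ∠DSV = 81.1° gives SV at -63.70° from the x-axis; with |SV| = 29.4, V = (19.86, -36.60). Then |NV| = |V − N| = 41.64.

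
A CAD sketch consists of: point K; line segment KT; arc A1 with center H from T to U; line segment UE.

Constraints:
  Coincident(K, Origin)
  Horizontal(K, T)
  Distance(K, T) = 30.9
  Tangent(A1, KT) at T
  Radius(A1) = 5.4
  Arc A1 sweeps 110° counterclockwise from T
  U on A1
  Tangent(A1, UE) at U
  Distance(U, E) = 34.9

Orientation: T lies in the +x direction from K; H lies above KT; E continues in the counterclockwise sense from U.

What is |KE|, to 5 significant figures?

46.703

On A1, T sits at bearing -90° from H; a 110° counterclockwise sweep puts U at bearing 20°, so U = H + 5.4·(cos 20°, sin 20°) = (35.974, 7.2469). A1 meets UE tangentially, so HU is at right angles to UE, so UE runs along (−sin 20°, cos 20°); with |UE| = 34.9, E = (24.038, 40.042). Then |KE| = |E − K| = 46.703.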